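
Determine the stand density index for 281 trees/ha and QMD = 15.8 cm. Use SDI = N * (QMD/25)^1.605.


QMD/25 = 15.8/25 = 0.632
(0.632)^1.605 = exp(1.605 * ln(0.632)) = exp(1.605 * (-0.458866)) = exp(-0.736480) = 0.478796
SDI = 281 * 0.478796 = 134.542 ≈ 135

135


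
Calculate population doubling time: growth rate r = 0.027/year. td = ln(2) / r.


td = ln(2) / 0.027 = 0.693147 / 0.027 = 25.6721 ≈ 25.7 years

25.7 years


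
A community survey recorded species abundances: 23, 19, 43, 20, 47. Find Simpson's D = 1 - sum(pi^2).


Total N = 23 + 19 + 43 + 20 + 47 = 152
Per-species terms:
  p = 23/152 = 0.151316; p^2 = 0.151316^2 = 0.022897
  p = 19/152 = 0.125000; p^2 = 0.125000^2 = 0.015625
  p = 43/152 = 0.282895; p^2 = 0.282895^2 = 0.080030
  p = 20/152 = 0.131579; p^2 = 0.131579^2 = 0.017313
  p = 47/152 = 0.309211; p^2 = 0.309211^2 = 0.095611
sum(p^2) = 0.022897 + 0.015625 + 0.080030 + 0.017313 + 0.095611 = 0.231476
D = 1 - 0.231476 = 0.768524 ≈ 0.7685

0.7685


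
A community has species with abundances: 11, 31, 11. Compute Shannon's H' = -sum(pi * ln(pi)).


Total N = 11 + 31 + 11 = 53
Per-species terms:
  p = 11/53 = 0.207547; ln(p) = -1.572397; p*ln(p) = 0.207547 * (-1.572397) = -0.326346
  p = 31/53 = 0.584906; ln(p) = -0.536304; p*ln(p) = 0.584906 * (-0.536304) = -0.313687
  p = 11/53 = 0.207547; ln(p) = -1.572397; p*ln(p) = 0.207547 * (-1.572397) = -0.326346
sum(p*ln(p)) = (-0.326346) + (-0.313687) + (-0.326346) = -0.966379
H' = -(-0.966379) = 0.966379 ≈ 0.9664

0.9664


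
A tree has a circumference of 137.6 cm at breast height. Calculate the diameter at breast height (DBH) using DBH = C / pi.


DBH = C / pi = 137.6 / 3.141593 = 43.7994 ≈ 43.80 cm

43.80 cm


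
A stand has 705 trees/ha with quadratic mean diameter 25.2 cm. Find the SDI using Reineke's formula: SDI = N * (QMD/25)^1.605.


QMD/25 = 25.2/25 = 1.008
(1.008)^1.605 = exp(1.605 * ln(1.008)) = exp(1.605 * 0.00796817) = exp(0.0127889) = 1.01287
SDI = 705 * 1.01287 = 714.073 ≈ 714

714


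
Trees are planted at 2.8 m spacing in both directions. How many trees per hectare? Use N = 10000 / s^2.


N = 10000 / 2.8^2 = 10000 / 7.84 = 1275.51 ≈ 1276 trees/ha

1276 trees/ha


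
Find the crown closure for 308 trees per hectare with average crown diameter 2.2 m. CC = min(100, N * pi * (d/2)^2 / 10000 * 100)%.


(d/2)^2 = (2.2/2)^2 = 1.1^2 = 1.21
Crown area = 3.141593 * 1.21 = 3.80133 m^2
N * area / 10000 * 100 = 308 * 3.80133 / 10000 * 100 = 11.7081
CC = min(100, 11.7081) = 11.7081 ≈ 11.7%

11.7%


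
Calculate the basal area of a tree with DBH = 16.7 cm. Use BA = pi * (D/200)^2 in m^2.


D/200 = 16.7/200 = 0.0835 m
(D/200)^2 = 0.0835^2 = 0.00697225
BA = 3.141593 * 0.00697225 = 0.0219040 ≈ 0.0219 m^2

0.0219 m^2


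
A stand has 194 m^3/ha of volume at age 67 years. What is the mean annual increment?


MAI = 194 / 67 = 2.8955 ≈ 2.90 m^3/ha/yr

2.90 m^3/ha/yr


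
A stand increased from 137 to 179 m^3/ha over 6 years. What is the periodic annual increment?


PAI = (V2 - V1) / period = (179 - 137) / 6 = 42 / 6 = 7.00 m^3/ha/yr

7.00 m^3/ha/yr


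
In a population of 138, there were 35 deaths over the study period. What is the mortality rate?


Mortality rate = 35 / 138 = 0.253623 ≈ 0.2536

0.2536


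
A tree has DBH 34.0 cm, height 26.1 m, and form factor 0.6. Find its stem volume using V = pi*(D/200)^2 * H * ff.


(D/200)^2 = (34.0/200)^2 = 0.17^2 = 0.0289
BA = 3.141593 * 0.0289 = 0.0907920 m^2
V = 0.0907920 * 26.1 * 0.6 = 1.42180 ≈ 1.422 m^3

1.422 m^3


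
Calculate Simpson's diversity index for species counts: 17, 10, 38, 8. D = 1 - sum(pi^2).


Total N = 17 + 10 + 38 + 8 = 73
Per-species terms:
  p = 17/73 = 0.232877; p^2 = 0.232877^2 = 0.054232
  p = 10/73 = 0.136986; p^2 = 0.136986^2 = 0.018765
  p = 38/73 = 0.520548; p^2 = 0.520548^2 = 0.270970
  p = 8/73 = 0.109589; p^2 = 0.109589^2 = 0.012010
sum(p^2) = 0.054232 + 0.018765 + 0.270970 + 0.012010 = 0.355977
D = 1 - 0.355977 = 0.644023 ≈ 0.6440

0.6440


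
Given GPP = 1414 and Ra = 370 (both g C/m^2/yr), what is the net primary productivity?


NPP = GPP - Ra = 1414 - 370 = 1044 g C/m^2/yr

1044 g C/m^2/yr


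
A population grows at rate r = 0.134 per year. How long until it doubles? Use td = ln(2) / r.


td = ln(2) / 0.134 = 0.693147 / 0.134 = 5.17274 ≈ 5.2 years

5.2 years


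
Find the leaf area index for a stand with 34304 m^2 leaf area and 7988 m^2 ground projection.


LAI = 34304 / 7988 = 4.2944 ≈ 4.29

4.29


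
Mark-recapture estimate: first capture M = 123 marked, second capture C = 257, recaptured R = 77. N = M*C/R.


N = M * C / R = 123 * 257 / 77 = 31611 / 77 = 410.53 ≈ 411

411 individuals


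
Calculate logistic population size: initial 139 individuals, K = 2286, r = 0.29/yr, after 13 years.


(K - N0)/N0 = (2286 - 139)/139 = 2147/139 = 15.4460
r*t = 0.29 * 13 = 3.77; exp(-3.77) = 0.0230521
15.4460 * 0.0230521 = 0.356063
1 + 0.356063 = 1.35606
N = 2286 / 1.35606 = 1685.77 ≈ 1686

1686


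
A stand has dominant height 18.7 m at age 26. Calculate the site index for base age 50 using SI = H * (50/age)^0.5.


50/26 = 1.92308
(1.92308)^0.5 = 1.38675
SI = 18.7 * 1.38675 = 25.9322 ≈ 25.9 m

25.9 m


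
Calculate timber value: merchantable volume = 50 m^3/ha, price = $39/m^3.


Value = 50 * 39 = $1950/ha

$1950/ha


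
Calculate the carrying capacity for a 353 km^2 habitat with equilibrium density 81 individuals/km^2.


K = 81 * 353 = 28593 individuals

28593 individuals


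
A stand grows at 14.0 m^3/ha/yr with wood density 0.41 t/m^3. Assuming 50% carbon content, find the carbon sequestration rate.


C = 14.0 * 0.41 * 0.5 = 2.87 t C/ha/yr

2.87 t C/ha/yr


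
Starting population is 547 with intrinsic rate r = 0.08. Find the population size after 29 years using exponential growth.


r*t = 0.08 * 29 = 2.32
exp(2.32) = 10.1757
N = 547 * 10.1757 = 5566.11 ≈ 5566

5566


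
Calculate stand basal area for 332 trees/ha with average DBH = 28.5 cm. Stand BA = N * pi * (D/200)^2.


(D/200)^2 = (28.5/200)^2 = 0.1425^2 = 0.02030625
Individual BA = 3.141593 * 0.02030625 = 0.0637940 m^2
Stand BA = 332 * 0.0637940 = 21.1796 ≈ 21.18 m^2/ha

21.18 m^2/ha


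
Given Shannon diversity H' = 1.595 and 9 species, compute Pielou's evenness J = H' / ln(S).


ln(9) = 2.19722
J = H' / ln(S) = 1.595 / 2.19722 = 0.725917 ≈ 0.7259

0.7259


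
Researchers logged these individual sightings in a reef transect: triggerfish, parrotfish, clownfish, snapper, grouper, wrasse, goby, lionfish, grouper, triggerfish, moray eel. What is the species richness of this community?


Total individuals logged = 11
Distinct species (count of individuals): triggerfish (2), parrotfish (1), clownfish (1), snapper (1), grouper (2), wrasse (1), goby (1), lionfish (1), moray eel (1)
Species richness = number of distinct species = 9

9


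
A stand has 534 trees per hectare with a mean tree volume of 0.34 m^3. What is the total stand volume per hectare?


V_stand = 534 * 0.34 = 181.56 ≈ 181.6 m^3/ha

181.6 m^3/ha


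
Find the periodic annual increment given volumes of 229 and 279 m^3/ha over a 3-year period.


PAI = (V2 - V1) / period = (279 - 229) / 3 = 50 / 3 = 16.6667 ≈ 16.67 m^3/ha/yr

16.67 m^3/ha/yr


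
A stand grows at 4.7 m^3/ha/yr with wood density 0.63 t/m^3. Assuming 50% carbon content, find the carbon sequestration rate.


C = 4.7 * 0.63 * 0.5 = 1.4805 ≈ 1.48 t C/ha/yr

1.48 t C/ha/yr


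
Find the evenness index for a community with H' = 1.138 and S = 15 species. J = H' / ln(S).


ln(15) = 2.70805
J = H' / ln(S) = 1.138 / 2.70805 = 0.420229 ≈ 0.4202

0.4202


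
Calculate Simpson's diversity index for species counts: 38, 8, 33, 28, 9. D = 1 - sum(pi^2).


Total N = 38 + 8 + 33 + 28 + 9 = 116
Per-species terms:
  p = 38/116 = 0.327586; p^2 = 0.327586^2 = 0.107313
  p = 8/116 = 0.068966; p^2 = 0.068966^2 = 0.004756
  p = 33/116 = 0.284483; p^2 = 0.284483^2 = 0.080931
  p = 28/116 = 0.241379; p^2 = 0.241379^2 = 0.058264
  p = 9/116 = 0.077586; p^2 = 0.077586^2 = 0.006020
sum(p^2) = 0.107313 + 0.004756 + 0.080931 + 0.058264 + 0.006020 = 0.257284
D = 1 - 0.257284 = 0.742716 ≈ 0.7427

0.7427


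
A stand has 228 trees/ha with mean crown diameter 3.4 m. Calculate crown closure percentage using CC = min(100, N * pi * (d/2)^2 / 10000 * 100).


(d/2)^2 = (3.4/2)^2 = 1.7^2 = 2.89
Crown area = 3.141593 * 2.89 = 9.07920 m^2
N * area / 10000 * 100 = 228 * 9.07920 / 10000 * 100 = 20.7006
CC = min(100, 20.7006) = 20.7006 ≈ 20.7%

20.7%


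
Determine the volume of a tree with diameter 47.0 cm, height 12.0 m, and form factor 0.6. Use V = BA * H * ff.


(D/200)^2 = (47.0/200)^2 = 0.235^2 = 0.055225
BA = 3.141593 * 0.055225 = 0.173494 m^2
V = 0.173494 * 12.0 * 0.6 = 1.24916 ≈ 1.249 m^3

1.249 m^3


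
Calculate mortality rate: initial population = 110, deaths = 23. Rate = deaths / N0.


Mortality rate = 23 / 110 = 0.209091 ≈ 0.2091

0.2091


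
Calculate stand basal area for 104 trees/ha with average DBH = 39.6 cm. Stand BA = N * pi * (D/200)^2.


(D/200)^2 = (39.6/200)^2 = 0.198^2 = 0.039204
Individual BA = 3.141593 * 0.039204 = 0.123163 m^2
Stand BA = 104 * 0.123163 = 12.8090 ≈ 12.81 m^2/ha

12.81 m^2/ha


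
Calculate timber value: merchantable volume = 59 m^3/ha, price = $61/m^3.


Value = 59 * 61 = $3599/ha

$3599/ha


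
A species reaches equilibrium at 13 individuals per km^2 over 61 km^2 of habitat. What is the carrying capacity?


K = 13 * 61 = 793 individuals

793 individuals


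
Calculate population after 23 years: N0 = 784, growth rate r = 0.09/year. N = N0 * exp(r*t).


r*t = 0.09 * 23 = 2.07
exp(2.07) = 7.92482
N = 784 * 7.92482 = 6213.06 ≈ 6213

6213


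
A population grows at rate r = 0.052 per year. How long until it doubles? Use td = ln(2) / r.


td = ln(2) / 0.052 = 0.693147 / 0.052 = 13.3298 ≈ 13.3 years

13.3 years


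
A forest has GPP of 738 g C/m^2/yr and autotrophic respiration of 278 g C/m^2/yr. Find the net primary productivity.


NPP = GPP - Ra = 738 - 278 = 460 g C/m^2/yr

460 g C/m^2/yr


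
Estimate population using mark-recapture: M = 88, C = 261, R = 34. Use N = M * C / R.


N = M * C / R = 88 * 261 / 34 = 22968 / 34 = 675.53 ≈ 676

676 individuals


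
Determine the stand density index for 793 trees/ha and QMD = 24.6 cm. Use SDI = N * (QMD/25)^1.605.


QMD/25 = 24.6/25 = 0.984
(0.984)^1.605 = exp(1.605 * ln(0.984)) = exp(1.605 * (-0.0161294)) = exp(-0.0258877) = 0.974445
SDI = 793 * 0.974445 = 772.735 ≈ 773

773


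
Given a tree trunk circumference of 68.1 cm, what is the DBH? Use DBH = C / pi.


DBH = C / pi = 68.1 / 3.141593 = 21.6769 ≈ 21.68 cm

21.68 cm


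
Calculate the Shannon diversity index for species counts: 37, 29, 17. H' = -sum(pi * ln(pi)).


Total N = 37 + 29 + 17 = 83
Per-species terms:
  p = 37/83 = 0.445783; ln(p) = -0.807923; p*ln(p) = 0.445783 * (-0.807923) = -0.360158
  p = 29/83 = 0.349398; ln(p) = -1.051544; p*ln(p) = 0.349398 * (-1.051544) = -0.367407
  p = 17/83 = 0.204819; ln(p) = -1.585629; p*ln(p) = 0.204819 * (-1.585629) = -0.324767
sum(p*ln(p)) = (-0.360158) + (-0.367407) + (-0.324767) = -1.052332
H' = -(-1.052332) = 1.052332 ≈ 1.0523

1.0523


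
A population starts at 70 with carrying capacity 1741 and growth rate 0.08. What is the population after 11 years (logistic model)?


(K - N0)/N0 = (1741 - 70)/70 = 1671/70 = 23.8714
r*t = 0.08 * 11 = 0.88; exp(-0.88) = 0.414783
23.8714 * 0.414783 = 9.90145
1 + 9.90145 = 10.9015
N = 1741 / 10.9015 = 159.703 ≈ 160

160


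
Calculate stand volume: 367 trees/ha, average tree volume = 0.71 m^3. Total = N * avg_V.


V_stand = 367 * 0.71 = 260.57 ≈ 260.6 m^3/ha

260.6 m^3/ha


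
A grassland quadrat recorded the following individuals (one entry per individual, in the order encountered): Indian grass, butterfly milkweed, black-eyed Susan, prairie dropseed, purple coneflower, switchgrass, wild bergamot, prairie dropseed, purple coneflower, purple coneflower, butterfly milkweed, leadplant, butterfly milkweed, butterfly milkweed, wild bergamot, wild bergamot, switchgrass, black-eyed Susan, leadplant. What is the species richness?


Total individuals logged = 19
Distinct species (count of individuals): Indian grass (1), butterfly milkweed (4), black-eyed Susan (2), prairie dropseed (2), purple coneflower (3), switchgrass (2), wild bergamot (3), leadplant (2)
Species richness = number of distinct species = 8

8


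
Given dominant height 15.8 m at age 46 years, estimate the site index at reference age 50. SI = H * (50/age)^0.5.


50/46 = 1.08696
(1.08696)^0.5 = 1.04257
SI = 15.8 * 1.04257 = 16.4726 ≈ 16.5 m

16.5 m


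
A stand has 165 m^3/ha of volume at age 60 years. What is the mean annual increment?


MAI = 165 / 60 = 2.75 m^3/ha/yr

2.75 m^3/ha/yr


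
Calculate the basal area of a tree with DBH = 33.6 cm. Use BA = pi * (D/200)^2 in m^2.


D/200 = 33.6/200 = 0.168 m
(D/200)^2 = 0.168^2 = 0.028224
BA = 3.141593 * 0.028224 = 0.0886683 ≈ 0.0887 m^2

0.0887 m^2


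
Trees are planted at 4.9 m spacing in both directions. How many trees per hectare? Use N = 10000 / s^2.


N = 10000 / 4.9^2 = 10000 / 24.01 = 416.493 ≈ 416 trees/ha

416 trees/ha


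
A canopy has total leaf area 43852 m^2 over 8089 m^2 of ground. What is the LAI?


LAI = 43852 / 8089 = 5.4212 ≈ 5.42

5.42


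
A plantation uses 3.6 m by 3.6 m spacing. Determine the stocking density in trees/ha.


N = 10000 / 3.6^2 = 10000 / 12.96 = 771.605 ≈ 772 trees/ha

772 trees/ha


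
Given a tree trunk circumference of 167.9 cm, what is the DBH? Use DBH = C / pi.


DBH = C / pi = 167.9 / 3.141593 = 53.4442 ≈ 53.44 cm

53.44 cm


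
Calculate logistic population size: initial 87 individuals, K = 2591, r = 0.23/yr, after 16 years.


(K - N0)/N0 = (2591 - 87)/87 = 2504/87 = 28.7816
r*t = 0.23 * 16 = 3.68; exp(-3.68) = 0.0252230
28.7816 * 0.0252230 = 0.725958
1 + 0.725958 = 1.72596
N = 2591 / 1.72596 = 1501.19 ≈ 1501

1501


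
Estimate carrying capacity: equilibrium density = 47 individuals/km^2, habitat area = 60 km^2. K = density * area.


K = 47 * 60 = 2820 individuals

2820 individuals


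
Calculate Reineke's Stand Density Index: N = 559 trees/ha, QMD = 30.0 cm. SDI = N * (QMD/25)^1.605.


QMD/25 = 30.0/25 = 1.2
(1.2)^1.605 = exp(1.605 * ln(1.2)) = exp(1.605 * 0.182322) = exp(0.292627) = 1.33994
SDI = 559 * 1.33994 = 749.026 ≈ 749

749


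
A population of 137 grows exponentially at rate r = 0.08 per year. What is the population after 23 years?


r*t = 0.08 * 23 = 1.84
exp(1.84) = 6.29654
N = 137 * 6.29654 = 862.626 ≈ 863

863


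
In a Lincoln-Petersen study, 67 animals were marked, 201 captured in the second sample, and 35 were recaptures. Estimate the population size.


N = M * C / R = 67 * 201 / 35 = 13467 / 35 = 384.77 ≈ 385

385 individuals


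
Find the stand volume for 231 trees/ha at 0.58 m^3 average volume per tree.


V_stand = 231 * 0.58 = 133.98 ≈ 134.0 m^3/ha

134.0 m^3/ha


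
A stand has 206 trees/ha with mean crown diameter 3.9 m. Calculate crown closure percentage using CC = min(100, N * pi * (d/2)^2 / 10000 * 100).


(d/2)^2 = (3.9/2)^2 = 1.95^2 = 3.8025
Crown area = 3.141593 * 3.8025 = 11.9459 m^2
N * area / 10000 * 100 = 206 * 11.9459 / 10000 * 100 = 24.6086
CC = min(100, 24.6086) = 24.6086 ≈ 24.6%

24.6%


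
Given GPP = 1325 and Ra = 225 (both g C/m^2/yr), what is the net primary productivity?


NPP = GPP - Ra = 1325 - 225 = 1100 g C/m^2/yr

1100 g C/m^2/yr


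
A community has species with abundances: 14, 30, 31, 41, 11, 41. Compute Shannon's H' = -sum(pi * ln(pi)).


Total N = 14 + 30 + 31 + 41 + 11 + 41 = 168
Per-species terms:
  p = 14/168 = 0.083333; ln(p) = -2.484911; p*ln(p) = 0.083333 * (-2.484911) = -0.207075
  p = 30/168 = 0.178571; ln(p) = -1.722769; p*ln(p) = 0.178571 * (-1.722769) = -0.307637
  p = 31/168 = 0.184524; ln(p) = -1.689976; p*ln(p) = 0.184524 * (-1.689976) = -0.311841
  p = 41/168 = 0.244048; ln(p) = -1.410390; p*ln(p) = 0.244048 * (-1.410390) = -0.344203
  p = 11/168 = 0.065476; ln(p) = -2.726072; p*ln(p) = 0.065476 * (-2.726072) = -0.178492
  p = 41/168 = 0.244048; ln(p) = -1.410390; p*ln(p) = 0.244048 * (-1.410390) = -0.344203
sum(p*ln(p)) = (-0.207075) + (-0.307637) + (-0.311841) + (-0.344203) + (-0.178492) + (-0.344203) = -1.693451
H' = -(-1.693451) = 1.693451 ≈ 1.6935

1.6935


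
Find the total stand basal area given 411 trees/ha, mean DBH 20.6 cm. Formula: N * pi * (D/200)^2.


(D/200)^2 = (20.6/200)^2 = 0.103^2 = 0.010609
Individual BA = 3.141593 * 0.010609 = 0.0333292 m^2
Stand BA = 411 * 0.0333292 = 13.6983 ≈ 13.70 m^2/ha

13.70 m^2/ha


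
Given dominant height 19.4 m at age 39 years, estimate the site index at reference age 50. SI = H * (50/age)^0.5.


50/39 = 1.28205
(1.28205)^0.5 = 1.13228
SI = 19.4 * 1.13228 = 21.9662 ≈ 22.0 m

22.0 m


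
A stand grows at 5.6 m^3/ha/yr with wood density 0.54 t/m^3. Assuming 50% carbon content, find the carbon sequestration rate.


C = 5.6 * 0.54 * 0.5 = 1.512 ≈ 1.51 t C/ha/yr

1.51 t C/ha/yr


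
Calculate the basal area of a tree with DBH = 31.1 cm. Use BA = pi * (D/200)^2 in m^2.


D/200 = 31.1/200 = 0.1555 m
(D/200)^2 = 0.1555^2 = 0.02418025
BA = 3.141593 * 0.02418025 = 0.0759645 ≈ 0.0760 m^2

0.0760 m^2


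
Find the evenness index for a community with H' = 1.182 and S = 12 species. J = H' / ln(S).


ln(12) = 2.48491
J = H' / ln(S) = 1.182 / 2.48491 = 0.475671 ≈ 0.4757

0.4757


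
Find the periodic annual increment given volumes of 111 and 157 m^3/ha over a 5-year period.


PAI = (V2 - V1) / period = (157 - 111) / 5 = 46 / 5 = 9.20 m^3/ha/yr

9.20 m^3/ha/yr


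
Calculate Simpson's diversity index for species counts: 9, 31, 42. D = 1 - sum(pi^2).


Total N = 9 + 31 + 42 = 82
Per-species terms:
  p = 9/82 = 0.109756; p^2 = 0.109756^2 = 0.012046
  p = 31/82 = 0.378049; p^2 = 0.378049^2 = 0.142921
  p = 42/82 = 0.512195; p^2 = 0.512195^2 = 0.262344
sum(p^2) = 0.012046 + 0.142921 + 0.262344 = 0.417311
D = 1 - 0.417311 = 0.582689 ≈ 0.5827

0.5827


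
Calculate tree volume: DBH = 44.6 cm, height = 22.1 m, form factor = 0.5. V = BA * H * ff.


(D/200)^2 = (44.6/200)^2 = 0.223^2 = 0.049729
BA = 3.141593 * 0.049729 = 0.156228 m^2
V = 0.156228 * 22.1 * 0.5 = 1.72632 ≈ 1.726 m^3

1.726 m^3


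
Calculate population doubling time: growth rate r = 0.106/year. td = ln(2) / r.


td = ln(2) / 0.106 = 0.693147 / 0.106 = 6.53912 ≈ 6.5 years

6.5 years


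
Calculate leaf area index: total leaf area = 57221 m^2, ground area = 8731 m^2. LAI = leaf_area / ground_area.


LAI = 57221 / 8731 = 6.5538 ≈ 6.55

6.55


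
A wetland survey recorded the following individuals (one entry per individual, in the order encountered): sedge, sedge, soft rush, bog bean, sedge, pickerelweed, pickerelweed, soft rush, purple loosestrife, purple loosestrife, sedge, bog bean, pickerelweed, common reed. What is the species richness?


Total individuals logged = 14
Distinct species (count of individuals): sedge (4), soft rush (2), bog bean (2), pickerelweed (3), purple loosestrife (2), common reed (1)
Species richness = number of distinct species = 6

6


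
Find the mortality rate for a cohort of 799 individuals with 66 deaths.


Mortality rate = 66 / 799 = 0.082603 ≈ 0.0826

0.0826


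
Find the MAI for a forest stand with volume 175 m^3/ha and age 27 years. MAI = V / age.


MAI = 175 / 27 = 6.4815 ≈ 6.48 m^3/ha/yr

6.48 m^3/ha/yr


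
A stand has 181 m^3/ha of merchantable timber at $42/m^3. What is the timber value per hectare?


Value = 181 * 42 = $7602/ha

$7602/ha


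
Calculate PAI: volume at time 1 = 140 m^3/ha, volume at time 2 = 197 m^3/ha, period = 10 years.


PAI = (V2 - V1) / period = (197 - 140) / 10 = 57 / 10 = 5.70 m^3/ha/yr

5.70 m^3/ha/yr


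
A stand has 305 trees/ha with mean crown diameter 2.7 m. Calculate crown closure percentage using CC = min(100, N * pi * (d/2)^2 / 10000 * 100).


(d/2)^2 = (2.7/2)^2 = 1.35^2 = 1.8225
Crown area = 3.141593 * 1.8225 = 5.72555 m^2
N * area / 10000 * 100 = 305 * 5.72555 / 10000 * 100 = 17.4629
CC = min(100, 17.4629) = 17.4629 ≈ 17.5%

17.5%


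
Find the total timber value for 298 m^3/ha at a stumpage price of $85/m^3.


Value = 298 * 85 = $25330/ha

$25330/ha


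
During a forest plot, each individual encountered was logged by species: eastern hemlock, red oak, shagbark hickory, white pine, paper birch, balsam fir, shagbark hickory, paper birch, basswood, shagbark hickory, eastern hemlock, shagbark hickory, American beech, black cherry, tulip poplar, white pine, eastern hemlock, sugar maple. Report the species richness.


Total individuals logged = 18
Distinct species (count of individuals): eastern hemlock (3), red oak (1), shagbark hickory (4), white pine (2), paper birch (2), balsam fir (1), basswood (1), American beech (1), black cherry (1), tulip poplar (1), sugar maple (1)
Species richness = number of distinct species = 11

11


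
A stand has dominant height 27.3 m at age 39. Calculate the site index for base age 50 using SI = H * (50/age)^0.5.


50/39 = 1.28205
(1.28205)^0.5 = 1.13228
SI = 27.3 * 1.13228 = 30.9112 ≈ 30.9 m

30.9 m


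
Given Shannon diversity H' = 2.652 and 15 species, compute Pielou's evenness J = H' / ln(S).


ln(15) = 2.70805
J = H' / ln(S) = 2.652 / 2.70805 = 0.979302 ≈ 0.9793

0.9793


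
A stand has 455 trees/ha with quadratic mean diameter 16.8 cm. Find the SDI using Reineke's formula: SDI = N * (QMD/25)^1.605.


QMD/25 = 16.8/25 = 0.672
(0.672)^1.605 = exp(1.605 * ln(0.672)) = exp(1.605 * (-0.397497)) = exp(-0.637983) = 0.528357
SDI = 455 * 0.528357 = 240.402 ≈ 240

240


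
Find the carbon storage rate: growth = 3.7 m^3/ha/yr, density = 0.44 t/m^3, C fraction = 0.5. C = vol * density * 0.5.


C = 3.7 * 0.44 * 0.5 = 0.814 ≈ 0.81 t C/ha/yr

0.81 t C/ha/yr


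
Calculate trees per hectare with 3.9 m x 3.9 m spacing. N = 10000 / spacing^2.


N = 10000 / 3.9^2 = 10000 / 15.21 = 657.462 ≈ 657 trees/ha

657 trees/ha


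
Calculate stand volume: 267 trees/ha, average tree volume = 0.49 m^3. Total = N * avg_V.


V_stand = 267 * 0.49 = 130.83 ≈ 130.8 m^3/ha

130.8 m^3/ha


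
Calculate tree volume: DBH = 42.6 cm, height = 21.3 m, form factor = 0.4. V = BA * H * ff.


(D/200)^2 = (42.6/200)^2 = 0.213^2 = 0.045369
BA = 3.141593 * 0.045369 = 0.142531 m^2
V = 0.142531 * 21.3 * 0.4 = 1.21436 ≈ 1.214 m^3

1.214 m^3


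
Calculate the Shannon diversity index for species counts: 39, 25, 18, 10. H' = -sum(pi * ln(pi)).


Total N = 39 + 25 + 18 + 10 = 92
Per-species terms:
  p = 39/92 = 0.423913; ln(p) = -0.858227; p*ln(p) = 0.423913 * (-0.858227) = -0.363814
  p = 25/92 = 0.271739; ln(p) = -1.302913; p*ln(p) = 0.271739 * (-1.302913) = -0.354052
  p = 18/92 = 0.195652; ln(p) = -1.631418; p*ln(p) = 0.195652 * (-1.631418) = -0.319190
  p = 10/92 = 0.108696; ln(p) = -2.219200; p*ln(p) = 0.108696 * (-2.219200) = -0.241218
sum(p*ln(p)) = (-0.363814) + (-0.354052) + (-0.319190) + (-0.241218) = -1.278274
H' = -(-1.278274) = 1.278274 ≈ 1.2783

1.2783


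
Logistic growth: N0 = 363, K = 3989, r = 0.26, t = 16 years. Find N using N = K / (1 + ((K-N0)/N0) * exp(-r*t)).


(K - N0)/N0 = (3989 - 363)/363 = 3626/363 = 9.98898
r*t = 0.26 * 16 = 4.16; exp(-4.16) = 0.0156076
9.98898 * 0.0156076 = 0.155904
1 + 0.155904 = 1.15590
N = 3989 / 1.15590 = 3450.99 ≈ 3451

3451


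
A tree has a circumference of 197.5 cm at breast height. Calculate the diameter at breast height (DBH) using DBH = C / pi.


DBH = C / pi = 197.5 / 3.141593 = 62.8662 ≈ 62.87 cm

62.87 cm


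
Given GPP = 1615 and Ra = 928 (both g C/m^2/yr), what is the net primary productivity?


NPP = GPP - Ra = 1615 - 928 = 687 g C/m^2/yr

687 g C/m^2/yr


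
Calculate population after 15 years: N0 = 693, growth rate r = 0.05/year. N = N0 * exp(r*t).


r*t = 0.05 * 15 = 0.75
exp(0.75) = 2.11700
N = 693 * 2.11700 = 1467.08 ≈ 1467

1467


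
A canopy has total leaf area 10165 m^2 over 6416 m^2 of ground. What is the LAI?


LAI = 10165 / 6416 = 1.5843 ≈ 1.58

1.58


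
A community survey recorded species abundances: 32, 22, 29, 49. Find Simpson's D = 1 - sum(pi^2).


Total N = 32 + 22 + 29 + 49 = 132
Per-species terms:
  p = 32/132 = 0.242424; p^2 = 0.242424^2 = 0.058769
  p = 22/132 = 0.166667; p^2 = 0.166667^2 = 0.027778
  p = 29/132 = 0.219697; p^2 = 0.219697^2 = 0.048267
  p = 49/132 = 0.371212; p^2 = 0.371212^2 = 0.137798
sum(p^2) = 0.058769 + 0.027778 + 0.048267 + 0.137798 = 0.272612
D = 1 - 0.272612 = 0.727388 ≈ 0.7274

0.7274


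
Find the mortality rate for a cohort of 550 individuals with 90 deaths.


Mortality rate = 90 / 550 = 0.163636 ≈ 0.1636

0.1636


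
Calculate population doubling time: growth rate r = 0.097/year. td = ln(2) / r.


td = ln(2) / 0.097 = 0.693147 / 0.097 = 7.14585 ≈ 7.1 years

7.1 years


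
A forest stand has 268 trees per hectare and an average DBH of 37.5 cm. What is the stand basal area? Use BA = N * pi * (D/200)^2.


(D/200)^2 = (37.5/200)^2 = 0.1875^2 = 0.03515625
Individual BA = 3.141593 * 0.03515625 = 0.110447 m^2
Stand BA = 268 * 0.110447 = 29.5998 ≈ 29.60 m^2/ha

29.60 m^2/ha


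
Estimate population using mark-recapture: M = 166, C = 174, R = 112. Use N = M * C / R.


N = M * C / R = 166 * 174 / 112 = 28884 / 112 = 257.89 ≈ 258

258 individuals


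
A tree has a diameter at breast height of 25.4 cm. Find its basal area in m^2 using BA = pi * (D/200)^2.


D/200 = 25.4/200 = 0.127 m
(D/200)^2 = 0.127^2 = 0.016129
BA = 3.141593 * 0.016129 = 0.0506708 ≈ 0.0507 m^2

0.0507 m^2


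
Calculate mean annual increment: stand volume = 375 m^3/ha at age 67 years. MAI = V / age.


MAI = 375 / 67 = 5.5970 ≈ 5.60 m^3/ha/yr

5.60 m^3/ha/yr


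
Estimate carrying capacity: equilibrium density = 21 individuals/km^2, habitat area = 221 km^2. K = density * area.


K = 21 * 221 = 4641 individuals

4641 individuals


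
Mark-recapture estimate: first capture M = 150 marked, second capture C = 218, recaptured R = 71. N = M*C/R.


N = M * C / R = 150 * 218 / 71 = 32700 / 71 = 460.56 ≈ 461

461 individuals


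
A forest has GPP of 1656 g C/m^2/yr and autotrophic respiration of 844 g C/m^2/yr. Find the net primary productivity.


NPP = GPP - Ra = 1656 - 844 = 812 g C/m^2/yr

812 g C/m^2/yr


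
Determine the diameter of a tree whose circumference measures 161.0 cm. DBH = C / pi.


DBH = C / pi = 161.0 / 3.141593 = 51.2479 ≈ 51.25 cm

51.25 cm


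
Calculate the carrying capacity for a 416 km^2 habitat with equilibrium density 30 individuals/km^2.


K = 30 * 416 = 12480 individuals

12480 individuals


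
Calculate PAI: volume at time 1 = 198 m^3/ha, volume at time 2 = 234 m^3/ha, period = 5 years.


PAI = (V2 - V1) / period = (234 - 198) / 5 = 36 / 5 = 7.20 m^3/ha/yr

7.20 m^3/ha/yr


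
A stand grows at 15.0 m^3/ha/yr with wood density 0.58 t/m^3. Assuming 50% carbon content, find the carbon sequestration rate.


C = 15.0 * 0.58 * 0.5 = 4.35 t C/ha/yr

4.35 t C/ha/yr


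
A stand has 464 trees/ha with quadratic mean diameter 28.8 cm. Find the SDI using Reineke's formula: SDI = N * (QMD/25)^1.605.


QMD/25 = 28.8/25 = 1.152
(1.152)^1.605 = exp(1.605 * ln(1.152)) = exp(1.605 * 0.141500) = exp(0.227108) = 1.25497
SDI = 464 * 1.25497 = 582.306 ≈ 582

582


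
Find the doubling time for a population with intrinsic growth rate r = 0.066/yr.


td = ln(2) / 0.066 = 0.693147 / 0.066 = 10.5022 ≈ 10.5 years

10.5 years


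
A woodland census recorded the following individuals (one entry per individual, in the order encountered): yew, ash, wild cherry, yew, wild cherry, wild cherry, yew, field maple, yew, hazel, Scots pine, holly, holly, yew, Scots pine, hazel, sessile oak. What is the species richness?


Total individuals logged = 17
Distinct species (count of individuals): yew (5), ash (1), wild cherry (3), field maple (1), hazel (2), Scots pine (2), holly (2), sessile oak (1)
Species richness = number of distinct species = 8

8


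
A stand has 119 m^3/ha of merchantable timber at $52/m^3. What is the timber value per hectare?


Value = 119 * 52 = $6188/ha

$6188/ha


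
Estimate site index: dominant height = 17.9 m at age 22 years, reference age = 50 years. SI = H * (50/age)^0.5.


50/22 = 2.27273
(2.27273)^0.5 = 1.50756
SI = 17.9 * 1.50756 = 26.9853 ≈ 27.0 m

27.0 m


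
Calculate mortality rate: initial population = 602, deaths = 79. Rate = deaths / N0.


Mortality rate = 79 / 602 = 0.131229 ≈ 0.1312

0.1312


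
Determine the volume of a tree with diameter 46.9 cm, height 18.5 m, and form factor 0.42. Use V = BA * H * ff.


(D/200)^2 = (46.9/200)^2 = 0.2345^2 = 0.05499025
BA = 3.141593 * 0.05499025 = 0.172757 m^2
V = 0.172757 * 18.5 * 0.42 = 1.34232 ≈ 1.342 m^3

1.342 m^3


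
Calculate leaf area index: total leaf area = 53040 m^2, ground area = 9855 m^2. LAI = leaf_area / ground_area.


LAI = 53040 / 9855 = 5.3820 ≈ 5.38

5.38


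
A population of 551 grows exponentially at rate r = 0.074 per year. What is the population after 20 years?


r*t = 0.074 * 20 = 1.48
exp(1.48) = 4.39295
N = 551 * 4.39295 = 2420.52 ≈ 2421

2421


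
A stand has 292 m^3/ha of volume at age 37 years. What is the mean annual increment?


MAI = 292 / 37 = 7.8919 ≈ 7.89 m^3/ha/yr

7.89 m^3/ha/yr


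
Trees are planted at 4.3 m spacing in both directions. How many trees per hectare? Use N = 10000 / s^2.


N = 10000 / 4.3^2 = 10000 / 18.49 = 540.833 ≈ 541 trees/ha

541 trees/ha


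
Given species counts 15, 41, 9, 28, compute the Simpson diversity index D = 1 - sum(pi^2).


Total N = 15 + 41 + 9 + 28 = 93
Per-species terms:
  p = 15/93 = 0.161290; p^2 = 0.161290^2 = 0.026014
  p = 41/93 = 0.440860; p^2 = 0.440860^2 = 0.194358
  p = 9/93 = 0.096774; p^2 = 0.096774^2 = 0.009365
  p = 28/93 = 0.301075; p^2 = 0.301075^2 = 0.090646
sum(p^2) = 0.026014 + 0.194358 + 0.009365 + 0.090646 = 0.320383
D = 1 - 0.320383 = 0.679617 ≈ 0.6796

0.6796


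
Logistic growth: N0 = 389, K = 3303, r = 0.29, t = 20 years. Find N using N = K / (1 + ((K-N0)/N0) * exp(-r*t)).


(K - N0)/N0 = (3303 - 389)/389 = 2914/389 = 7.49100
r*t = 0.29 * 20 = 5.8; exp(-5.8) = 0.00302755
7.49100 * 0.00302755 = 0.0226794
1 + 0.0226794 = 1.02268
N = 3303 / 1.02268 = 3229.75 ≈ 3230

3230


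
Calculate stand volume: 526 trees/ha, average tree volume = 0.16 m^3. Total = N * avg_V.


V_stand = 526 * 0.16 = 84.16 ≈ 84.2 m^3/ha

84.2 m^3/ha


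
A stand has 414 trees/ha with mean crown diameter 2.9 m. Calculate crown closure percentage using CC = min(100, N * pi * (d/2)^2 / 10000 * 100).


(d/2)^2 = (2.9/2)^2 = 1.45^2 = 2.1025
Crown area = 3.141593 * 2.1025 = 6.60520 m^2
N * area / 10000 * 100 = 414 * 6.60520 / 10000 * 100 = 27.3455
CC = min(100, 27.3455) = 27.3455 ≈ 27.3%

27.3%


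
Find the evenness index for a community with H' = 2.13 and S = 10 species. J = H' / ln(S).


ln(10) = 2.30259
J = H' / ln(S) = 2.13 / 2.30259 = 0.925045 ≈ 0.9250

0.9250


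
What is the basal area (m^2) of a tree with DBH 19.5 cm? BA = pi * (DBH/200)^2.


D/200 = 19.5/200 = 0.0975 m
(D/200)^2 = 0.0975^2 = 0.00950625
BA = 3.141593 * 0.00950625 = 0.0298648 ≈ 0.0299 m^2

0.0299 m^2


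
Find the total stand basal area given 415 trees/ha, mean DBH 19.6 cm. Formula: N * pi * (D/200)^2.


(D/200)^2 = (19.6/200)^2 = 0.098^2 = 0.009604
Individual BA = 3.141593 * 0.009604 = 0.0301719 m^2
Stand BA = 415 * 0.0301719 = 12.5213 ≈ 12.52 m^2/ha

12.52 m^2/ha


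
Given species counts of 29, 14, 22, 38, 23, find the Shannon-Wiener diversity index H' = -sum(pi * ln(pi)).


Total N = 29 + 14 + 22 + 38 + 23 = 126
Per-species terms:
  p = 29/126 = 0.230159; ln(p) = -1.468985; p*ln(p) = 0.230159 * (-1.468985) = -0.338100
  p = 14/126 = 0.111111; ln(p) = -2.197226; p*ln(p) = 0.111111 * (-2.197226) = -0.244136
  p = 22/126 = 0.174603; ln(p) = -1.745240; p*ln(p) = 0.174603 * (-1.745240) = -0.304724
  p = 38/126 = 0.301587; ln(p) = -1.198697; p*ln(p) = 0.301587 * (-1.198697) = -0.361511
  p = 23/126 = 0.182540; ln(p) = -1.700786; p*ln(p) = 0.182540 * (-1.700786) = -0.310461
sum(p*ln(p)) = (-0.338100) + (-0.244136) + (-0.304724) + (-0.361511) + (-0.310461) = -1.558932
H' = -(-1.558932) = 1.558932 ≈ 1.5589

1.5589


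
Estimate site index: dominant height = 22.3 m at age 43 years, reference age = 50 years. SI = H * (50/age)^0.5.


50/43 = 1.16279
(1.16279)^0.5 = 1.07833
SI = 22.3 * 1.07833 = 24.0468 ≈ 24.0 m

24.0 m


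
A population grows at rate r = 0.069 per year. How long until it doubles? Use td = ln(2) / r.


td = ln(2) / 0.069 = 0.693147 / 0.069 = 10.0456 ≈ 10.0 years

10.0 years


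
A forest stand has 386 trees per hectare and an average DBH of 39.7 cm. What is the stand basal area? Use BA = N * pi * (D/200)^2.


(D/200)^2 = (39.7/200)^2 = 0.1985^2 = 0.03940225
Individual BA = 3.141593 * 0.03940225 = 0.123786 m^2
Stand BA = 386 * 0.123786 = 47.7814 ≈ 47.78 m^2/ha

47.78 m^2/ha


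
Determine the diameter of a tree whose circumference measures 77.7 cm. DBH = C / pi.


DBH = C / pi = 77.7 / 3.141593 = 24.7327 ≈ 24.73 cm

24.73 cm


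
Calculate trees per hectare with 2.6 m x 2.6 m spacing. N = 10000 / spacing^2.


N = 10000 / 2.6^2 = 10000 / 6.76 = 1479.29 ≈ 1479 trees/ha

1479 trees/ha


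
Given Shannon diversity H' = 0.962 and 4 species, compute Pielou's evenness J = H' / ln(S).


ln(4) = 1.38629
J = H' / ln(S) = 0.962 / 1.38629 = 0.693938 ≈ 0.6939

0.6939


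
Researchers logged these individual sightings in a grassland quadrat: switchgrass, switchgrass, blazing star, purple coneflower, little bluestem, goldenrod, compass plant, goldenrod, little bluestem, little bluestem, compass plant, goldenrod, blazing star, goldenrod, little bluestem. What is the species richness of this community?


Total individuals logged = 15
Distinct species (count of individuals): switchgrass (2), blazing star (2), purple coneflower (1), little bluestem (4), goldenrod (4), compass plant (2)
Species richness = number of distinct species = 6

6


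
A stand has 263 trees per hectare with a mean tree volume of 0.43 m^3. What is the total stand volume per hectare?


V_stand = 263 * 0.43 = 113.09 ≈ 113.1 m^3/ha

113.1 m^3/ha


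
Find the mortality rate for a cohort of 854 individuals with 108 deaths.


Mortality rate = 108 / 854 = 0.126464 ≈ 0.1265

0.1265


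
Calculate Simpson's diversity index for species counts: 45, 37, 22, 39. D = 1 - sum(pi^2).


Total N = 45 + 37 + 22 + 39 = 143
Per-species terms:
  p = 45/143 = 0.314685; p^2 = 0.314685^2 = 0.099027
  p = 37/143 = 0.258741; p^2 = 0.258741^2 = 0.066947
  p = 22/143 = 0.153846; p^2 = 0.153846^2 = 0.023669
  p = 39/143 = 0.272727; p^2 = 0.272727^2 = 0.074380
sum(p^2) = 0.099027 + 0.066947 + 0.023669 + 0.074380 = 0.264023
D = 1 - 0.264023 = 0.735977 ≈ 0.7360

0.7360


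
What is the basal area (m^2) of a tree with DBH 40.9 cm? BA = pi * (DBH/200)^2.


D/200 = 40.9/200 = 0.2045 m
(D/200)^2 = 0.2045^2 = 0.04182025
BA = 3.141593 * 0.04182025 = 0.131382 ≈ 0.1314 m^2

0.1314 m^2


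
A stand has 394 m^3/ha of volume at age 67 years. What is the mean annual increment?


MAI = 394 / 67 = 5.8806 ≈ 5.88 m^3/ha/yr

5.88 m^3/ha/yr


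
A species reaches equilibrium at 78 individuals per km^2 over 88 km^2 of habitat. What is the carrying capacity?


K = 78 * 88 = 6864 individuals

6864 individuals


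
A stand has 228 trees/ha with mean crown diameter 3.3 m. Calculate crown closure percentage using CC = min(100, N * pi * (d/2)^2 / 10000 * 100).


(d/2)^2 = (3.3/2)^2 = 1.65^2 = 2.7225
Crown area = 3.141593 * 2.7225 = 8.55299 m^2
N * area / 10000 * 100 = 228 * 8.55299 / 10000 * 100 = 19.5008
CC = min(100, 19.5008) = 19.5008 ≈ 19.5%

19.5%


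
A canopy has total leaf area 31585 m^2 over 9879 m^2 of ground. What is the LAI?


LAI = 31585 / 9879 = 3.1972 ≈ 3.20

3.20


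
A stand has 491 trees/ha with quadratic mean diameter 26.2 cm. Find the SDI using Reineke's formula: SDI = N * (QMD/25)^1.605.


QMD/25 = 26.2/25 = 1.048
(1.048)^1.605 = exp(1.605 * ln(1.048)) = exp(1.605 * 0.0468836) = exp(0.0752482) = 1.07815
SDI = 491 * 1.07815 = 529.372 ≈ 529

529


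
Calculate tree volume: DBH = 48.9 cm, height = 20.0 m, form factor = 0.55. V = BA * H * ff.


(D/200)^2 = (48.9/200)^2 = 0.2445^2 = 0.05978025
BA = 3.141593 * 0.05978025 = 0.187805 m^2
V = 0.187805 * 20.0 * 0.55 = 2.06586 ≈ 2.066 m^3

2.066 m^3


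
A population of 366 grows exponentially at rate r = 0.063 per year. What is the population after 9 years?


r*t = 0.063 * 9 = 0.567
exp(0.567) = 1.76297
N = 366 * 1.76297 = 645.247 ≈ 645

645


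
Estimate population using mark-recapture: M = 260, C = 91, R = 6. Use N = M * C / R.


N = M * C / R = 260 * 91 / 6 = 23660 / 6 = 3943.33 ≈ 3943

3943 individuals


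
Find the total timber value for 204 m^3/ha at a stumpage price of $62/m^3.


Value = 204 * 62 = $12648/ha

$12648/ha


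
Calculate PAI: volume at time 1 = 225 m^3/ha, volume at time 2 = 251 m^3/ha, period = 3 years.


PAI = (V2 - V1) / period = (251 - 225) / 3 = 26 / 3 = 8.6667 ≈ 8.67 m^3/ha/yr

8.67 m^3/ha/yr


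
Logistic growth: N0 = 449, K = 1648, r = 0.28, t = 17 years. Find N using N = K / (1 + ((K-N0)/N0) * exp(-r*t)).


(K - N0)/N0 = (1648 - 449)/449 = 1199/449 = 2.67038
r*t = 0.28 * 17 = 4.76; exp(-4.76) = 0.00856561
2.67038 * 0.00856561 = 0.0228734
1 + 0.0228734 = 1.02287
N = 1648 / 1.02287 = 1611.15 ≈ 1611

1611


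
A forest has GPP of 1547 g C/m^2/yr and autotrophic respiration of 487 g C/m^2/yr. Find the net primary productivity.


NPP = GPP - Ra = 1547 - 487 = 1060 g C/m^2/yr

1060 g C/m^2/yr


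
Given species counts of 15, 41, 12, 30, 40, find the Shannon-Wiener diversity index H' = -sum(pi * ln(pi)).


Total N = 15 + 41 + 12 + 30 + 40 = 138
Per-species terms:
  p = 15/138 = 0.108696; ln(p) = -2.219200; p*ln(p) = 0.108696 * (-2.219200) = -0.241218
  p = 41/138 = 0.297101; ln(p) = -1.213683; p*ln(p) = 0.297101 * (-1.213683) = -0.360586
  p = 12/138 = 0.086957; ln(p) = -2.442342; p*ln(p) = 0.086957 * (-2.442342) = -0.212379
  p = 30/138 = 0.217391; ln(p) = -1.526058; p*ln(p) = 0.217391 * (-1.526058) = -0.331751
  p = 40/138 = 0.289855; ln(p) = -1.238374; p*ln(p) = 0.289855 * (-1.238374) = -0.358949
sum(p*ln(p)) = (-0.241218) + (-0.360586) + (-0.212379) + (-0.331751) + (-0.358949) = -1.504883
H' = -(-1.504883) = 1.504883 ≈ 1.5049

1.5049


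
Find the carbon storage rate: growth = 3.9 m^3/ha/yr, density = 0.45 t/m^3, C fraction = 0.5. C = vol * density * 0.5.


C = 3.9 * 0.45 * 0.5 = 0.8775 ≈ 0.88 t C/ha/yr

0.88 t C/ha/yr


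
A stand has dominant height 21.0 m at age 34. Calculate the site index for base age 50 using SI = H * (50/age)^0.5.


50/34 = 1.47059
(1.47059)^0.5 = 1.21268
SI = 21.0 * 1.21268 = 25.4663 ≈ 25.5 m

25.5 m


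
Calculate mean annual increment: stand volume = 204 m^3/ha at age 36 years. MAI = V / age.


MAI = 204 / 36 = 5.6667 ≈ 5.67 m^3/ha/yr

5.67 m^3/ha/yr


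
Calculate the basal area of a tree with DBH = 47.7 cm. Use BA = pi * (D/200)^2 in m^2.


D/200 = 47.7/200 = 0.2385 m
(D/200)^2 = 0.2385^2 = 0.05688225
BA = 3.141593 * 0.05688225 = 0.178701 ≈ 0.1787 m^2

0.1787 m^2


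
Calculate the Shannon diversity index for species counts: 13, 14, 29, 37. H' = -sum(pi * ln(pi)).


Total N = 13 + 14 + 29 + 37 = 93
Per-species terms:
  p = 13/93 = 0.139785; ln(p) = -1.967650; p*ln(p) = 0.139785 * (-1.967650) = -0.275048
  p = 14/93 = 0.150538; ln(p) = -1.893540; p*ln(p) = 0.150538 * (-1.893540) = -0.285050
  p = 29/93 = 0.311828; ln(p) = -1.165304; p*ln(p) = 0.311828 * (-1.165304) = -0.363374
  p = 37/93 = 0.397849; ln(p) = -0.921683; p*ln(p) = 0.397849 * (-0.921683) = -0.366691
sum(p*ln(p)) = (-0.275048) + (-0.285050) + (-0.363374) + (-0.366691) = -1.290163
H' = -(-1.290163) = 1.290163 ≈ 1.2902

1.2902
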